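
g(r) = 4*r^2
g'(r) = 8*r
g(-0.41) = 0.67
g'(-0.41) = -3.28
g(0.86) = 2.96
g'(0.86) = 6.88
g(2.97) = 35.28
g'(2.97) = 23.76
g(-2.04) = 16.65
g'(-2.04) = -16.32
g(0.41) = 0.67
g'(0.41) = 3.28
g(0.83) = 2.76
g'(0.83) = 6.64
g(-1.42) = 8.07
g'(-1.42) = -11.36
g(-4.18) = 69.89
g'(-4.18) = -33.44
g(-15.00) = 900.00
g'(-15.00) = -120.00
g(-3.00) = 36.00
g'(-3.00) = -24.00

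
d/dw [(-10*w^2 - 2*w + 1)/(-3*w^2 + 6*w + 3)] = 2*(-11*w^2 - 9*w - 2)/(3*(w^4 - 4*w^3 + 2*w^2 + 4*w + 1))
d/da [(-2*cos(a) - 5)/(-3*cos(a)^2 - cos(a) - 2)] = (-6*sin(a)^2 + 30*cos(a) + 7)*sin(a)/(3*cos(a)^2 + cos(a) + 2)^2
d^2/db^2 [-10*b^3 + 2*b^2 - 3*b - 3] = 4 - 60*b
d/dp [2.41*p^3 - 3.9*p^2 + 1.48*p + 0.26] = 7.23*p^2 - 7.8*p + 1.48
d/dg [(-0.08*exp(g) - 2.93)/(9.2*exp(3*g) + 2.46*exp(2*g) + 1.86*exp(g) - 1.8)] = (1.472*exp(3*g) + 81.0648*exp(2*g) + 14.4156*exp(g) + 5.5938)*exp(g)/(84.64*exp(6*g) + 45.264*exp(5*g) + 40.2756*exp(4*g) - 23.9688*exp(3*g) - 5.3964*exp(2*g) - 6.696*exp(g) + 3.24)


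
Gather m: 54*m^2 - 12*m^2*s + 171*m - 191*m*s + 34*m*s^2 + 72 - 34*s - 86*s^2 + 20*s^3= m^2*(54 - 12*s) + m*(34*s^2 - 191*s + 171) + 20*s^3 - 86*s^2 - 34*s + 72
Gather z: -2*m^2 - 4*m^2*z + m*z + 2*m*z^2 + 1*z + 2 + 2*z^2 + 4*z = -2*m^2 + z^2*(2*m + 2) + z*(-4*m^2 + m + 5) + 2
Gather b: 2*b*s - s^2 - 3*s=2*b*s - s^2 - 3*s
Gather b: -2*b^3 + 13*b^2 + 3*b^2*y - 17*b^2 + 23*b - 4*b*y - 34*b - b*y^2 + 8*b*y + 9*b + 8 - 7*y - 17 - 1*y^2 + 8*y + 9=-2*b^3 + b^2*(3*y - 4) + b*(-y^2 + 4*y - 2) - y^2 + y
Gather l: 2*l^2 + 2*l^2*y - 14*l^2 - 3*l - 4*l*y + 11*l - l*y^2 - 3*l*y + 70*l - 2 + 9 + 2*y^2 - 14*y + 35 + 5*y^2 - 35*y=l^2*(2*y - 12) + l*(-y^2 - 7*y + 78) + 7*y^2 - 49*y + 42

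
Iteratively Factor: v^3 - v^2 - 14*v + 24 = (v + 4)*(v^2 - 5*v + 6) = (v - 3)*(v + 4)*(v - 2)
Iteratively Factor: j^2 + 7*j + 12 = (j + 4)*(j + 3)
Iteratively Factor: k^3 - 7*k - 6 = (k - 3)*(k^2 + 3*k + 2) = (k - 3)*(k + 2)*(k + 1)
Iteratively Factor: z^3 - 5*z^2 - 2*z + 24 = (z - 4)*(z^2 - z - 6) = (z - 4)*(z + 2)*(z - 3)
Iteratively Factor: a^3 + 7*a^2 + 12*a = (a + 3)*(a^2 + 4*a) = (a + 3)*(a + 4)*(a)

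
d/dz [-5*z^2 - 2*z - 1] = -10*z - 2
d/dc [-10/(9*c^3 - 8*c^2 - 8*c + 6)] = 10*(27*c^2 - 16*c - 8)/(9*c^3 - 8*c^2 - 8*c + 6)^2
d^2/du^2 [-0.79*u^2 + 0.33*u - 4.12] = -1.58000000000000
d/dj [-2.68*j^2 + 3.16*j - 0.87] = 3.16 - 5.36*j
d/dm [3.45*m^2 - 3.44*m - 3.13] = 6.9*m - 3.44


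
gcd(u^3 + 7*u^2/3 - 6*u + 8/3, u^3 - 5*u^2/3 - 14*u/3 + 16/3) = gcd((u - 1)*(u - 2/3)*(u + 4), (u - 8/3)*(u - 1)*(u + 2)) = u - 1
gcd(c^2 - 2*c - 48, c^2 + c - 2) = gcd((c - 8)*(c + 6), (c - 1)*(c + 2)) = 1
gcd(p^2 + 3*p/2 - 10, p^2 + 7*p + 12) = p + 4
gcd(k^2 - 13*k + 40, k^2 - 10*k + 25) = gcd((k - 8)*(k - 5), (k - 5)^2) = k - 5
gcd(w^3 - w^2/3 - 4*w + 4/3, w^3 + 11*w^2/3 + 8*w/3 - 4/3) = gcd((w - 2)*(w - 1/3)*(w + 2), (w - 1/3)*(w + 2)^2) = w^2 + 5*w/3 - 2/3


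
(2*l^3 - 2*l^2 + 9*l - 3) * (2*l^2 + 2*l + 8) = 4*l^5 + 30*l^3 - 4*l^2 + 66*l - 24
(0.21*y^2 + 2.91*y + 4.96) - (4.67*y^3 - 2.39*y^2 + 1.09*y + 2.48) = -4.67*y^3 + 2.6*y^2 + 1.82*y + 2.48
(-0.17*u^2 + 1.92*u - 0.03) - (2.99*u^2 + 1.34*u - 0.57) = -3.16*u^2 + 0.58*u + 0.54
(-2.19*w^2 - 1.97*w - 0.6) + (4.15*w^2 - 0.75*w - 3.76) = 1.96*w^2 - 2.72*w - 4.36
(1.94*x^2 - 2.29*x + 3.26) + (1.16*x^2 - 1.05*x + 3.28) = 3.1*x^2 - 3.34*x + 6.54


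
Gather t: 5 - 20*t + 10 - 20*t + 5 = 20 - 40*t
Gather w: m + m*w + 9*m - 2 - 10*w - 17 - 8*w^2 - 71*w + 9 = 10*m - 8*w^2 + w*(m - 81) - 10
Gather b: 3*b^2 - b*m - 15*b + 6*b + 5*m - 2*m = 3*b^2 + b*(-m - 9) + 3*m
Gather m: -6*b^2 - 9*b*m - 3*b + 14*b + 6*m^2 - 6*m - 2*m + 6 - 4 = -6*b^2 + 11*b + 6*m^2 + m*(-9*b - 8) + 2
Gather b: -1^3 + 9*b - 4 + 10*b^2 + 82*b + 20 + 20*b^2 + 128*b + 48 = 30*b^2 + 219*b + 63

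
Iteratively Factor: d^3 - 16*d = (d + 4)*(d^2 - 4*d) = d*(d + 4)*(d - 4)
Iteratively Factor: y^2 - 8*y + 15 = (y - 5)*(y - 3)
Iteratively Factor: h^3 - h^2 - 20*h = (h)*(h^2 - h - 20) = h*(h + 4)*(h - 5)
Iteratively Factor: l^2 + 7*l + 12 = (l + 4)*(l + 3)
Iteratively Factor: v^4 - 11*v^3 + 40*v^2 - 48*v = (v)*(v^3 - 11*v^2 + 40*v - 48) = v*(v - 3)*(v^2 - 8*v + 16) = v*(v - 4)*(v - 3)*(v - 4)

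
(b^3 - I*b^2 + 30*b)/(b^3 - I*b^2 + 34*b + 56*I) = b*(b^2 - I*b + 30)/(b^3 - I*b^2 + 34*b + 56*I)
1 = 1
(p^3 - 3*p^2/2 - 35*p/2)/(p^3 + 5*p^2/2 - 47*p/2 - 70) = p/(p + 4)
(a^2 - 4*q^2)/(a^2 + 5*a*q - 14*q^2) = (a + 2*q)/(a + 7*q)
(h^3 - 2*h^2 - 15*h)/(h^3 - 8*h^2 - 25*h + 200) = h*(h + 3)/(h^2 - 3*h - 40)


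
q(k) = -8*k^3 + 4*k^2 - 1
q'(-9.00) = -2016.00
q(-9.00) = 6155.00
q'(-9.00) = -2016.00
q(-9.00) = 6155.00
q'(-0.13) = -1.45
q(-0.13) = -0.91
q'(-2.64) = -188.39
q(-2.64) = 174.08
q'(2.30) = -108.56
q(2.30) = -77.18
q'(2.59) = -140.27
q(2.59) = -113.16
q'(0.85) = -10.54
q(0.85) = -3.02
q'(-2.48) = -167.45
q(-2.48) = 145.63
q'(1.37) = -34.09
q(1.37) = -14.06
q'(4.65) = -481.74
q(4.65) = -718.87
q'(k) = -24*k^2 + 8*k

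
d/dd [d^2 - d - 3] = 2*d - 1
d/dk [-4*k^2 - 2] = -8*k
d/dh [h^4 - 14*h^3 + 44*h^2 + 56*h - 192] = 4*h^3 - 42*h^2 + 88*h + 56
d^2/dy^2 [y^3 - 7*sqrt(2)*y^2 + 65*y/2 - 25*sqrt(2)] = 6*y - 14*sqrt(2)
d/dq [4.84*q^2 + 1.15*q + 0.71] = 9.68*q + 1.15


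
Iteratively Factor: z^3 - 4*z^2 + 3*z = (z)*(z^2 - 4*z + 3) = z*(z - 3)*(z - 1)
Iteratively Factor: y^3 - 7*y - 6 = (y - 3)*(y^2 + 3*y + 2) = (y - 3)*(y + 1)*(y + 2)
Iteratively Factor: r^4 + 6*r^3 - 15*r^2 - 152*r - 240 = (r - 5)*(r^3 + 11*r^2 + 40*r + 48) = (r - 5)*(r + 4)*(r^2 + 7*r + 12) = (r - 5)*(r + 3)*(r + 4)*(r + 4)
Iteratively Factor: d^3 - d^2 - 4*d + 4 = (d + 2)*(d^2 - 3*d + 2) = (d - 2)*(d + 2)*(d - 1)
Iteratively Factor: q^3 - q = (q + 1)*(q^2 - q) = q*(q + 1)*(q - 1)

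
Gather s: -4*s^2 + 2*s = -4*s^2 + 2*s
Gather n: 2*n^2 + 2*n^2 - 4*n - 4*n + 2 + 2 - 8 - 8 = 4*n^2 - 8*n - 12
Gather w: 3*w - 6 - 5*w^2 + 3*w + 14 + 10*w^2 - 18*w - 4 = 5*w^2 - 12*w + 4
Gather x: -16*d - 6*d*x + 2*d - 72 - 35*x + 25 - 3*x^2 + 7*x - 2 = -14*d - 3*x^2 + x*(-6*d - 28) - 49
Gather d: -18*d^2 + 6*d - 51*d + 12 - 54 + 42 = -18*d^2 - 45*d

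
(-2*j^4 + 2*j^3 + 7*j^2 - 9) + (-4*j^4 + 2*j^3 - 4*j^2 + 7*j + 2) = -6*j^4 + 4*j^3 + 3*j^2 + 7*j - 7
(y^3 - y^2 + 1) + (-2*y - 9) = y^3 - y^2 - 2*y - 8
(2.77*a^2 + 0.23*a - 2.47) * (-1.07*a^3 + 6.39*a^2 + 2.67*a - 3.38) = -2.9639*a^5 + 17.4542*a^4 + 11.5085*a^3 - 24.5318*a^2 - 7.3723*a + 8.3486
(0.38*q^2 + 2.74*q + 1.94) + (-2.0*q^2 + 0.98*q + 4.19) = -1.62*q^2 + 3.72*q + 6.13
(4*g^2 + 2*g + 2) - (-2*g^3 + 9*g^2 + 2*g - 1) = 2*g^3 - 5*g^2 + 3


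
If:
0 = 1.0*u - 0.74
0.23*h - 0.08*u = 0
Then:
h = 0.26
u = 0.74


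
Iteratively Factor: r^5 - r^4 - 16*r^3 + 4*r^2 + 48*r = (r)*(r^4 - r^3 - 16*r^2 + 4*r + 48) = r*(r - 4)*(r^3 + 3*r^2 - 4*r - 12) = r*(r - 4)*(r - 2)*(r^2 + 5*r + 6) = r*(r - 4)*(r - 2)*(r + 3)*(r + 2)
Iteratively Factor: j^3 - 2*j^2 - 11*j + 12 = (j - 1)*(j^2 - j - 12) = (j - 4)*(j - 1)*(j + 3)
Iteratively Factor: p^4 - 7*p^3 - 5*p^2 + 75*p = (p - 5)*(p^3 - 2*p^2 - 15*p) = p*(p - 5)*(p^2 - 2*p - 15) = p*(p - 5)^2*(p + 3)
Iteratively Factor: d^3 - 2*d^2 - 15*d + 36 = (d - 3)*(d^2 + d - 12) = (d - 3)^2*(d + 4)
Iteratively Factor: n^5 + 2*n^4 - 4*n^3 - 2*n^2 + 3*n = (n + 1)*(n^4 + n^3 - 5*n^2 + 3*n) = (n + 1)*(n + 3)*(n^3 - 2*n^2 + n) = n*(n + 1)*(n + 3)*(n^2 - 2*n + 1) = n*(n - 1)*(n + 1)*(n + 3)*(n - 1)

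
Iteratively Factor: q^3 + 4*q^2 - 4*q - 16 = (q + 4)*(q^2 - 4) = (q - 2)*(q + 4)*(q + 2)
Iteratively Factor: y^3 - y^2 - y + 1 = (y - 1)*(y^2 - 1) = (y - 1)*(y + 1)*(y - 1)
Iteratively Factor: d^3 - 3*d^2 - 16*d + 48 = (d + 4)*(d^2 - 7*d + 12) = (d - 4)*(d + 4)*(d - 3)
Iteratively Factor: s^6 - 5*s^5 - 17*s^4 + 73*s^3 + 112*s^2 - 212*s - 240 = (s + 3)*(s^5 - 8*s^4 + 7*s^3 + 52*s^2 - 44*s - 80) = (s - 5)*(s + 3)*(s^4 - 3*s^3 - 8*s^2 + 12*s + 16) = (s - 5)*(s + 2)*(s + 3)*(s^3 - 5*s^2 + 2*s + 8) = (s - 5)*(s - 4)*(s + 2)*(s + 3)*(s^2 - s - 2) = (s - 5)*(s - 4)*(s - 2)*(s + 2)*(s + 3)*(s + 1)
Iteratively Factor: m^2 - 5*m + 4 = (m - 1)*(m - 4)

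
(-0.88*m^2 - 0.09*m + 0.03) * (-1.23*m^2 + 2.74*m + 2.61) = 1.0824*m^4 - 2.3005*m^3 - 2.5803*m^2 - 0.1527*m + 0.0783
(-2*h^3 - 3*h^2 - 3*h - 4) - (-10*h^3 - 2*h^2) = 8*h^3 - h^2 - 3*h - 4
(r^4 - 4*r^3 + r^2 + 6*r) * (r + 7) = r^5 + 3*r^4 - 27*r^3 + 13*r^2 + 42*r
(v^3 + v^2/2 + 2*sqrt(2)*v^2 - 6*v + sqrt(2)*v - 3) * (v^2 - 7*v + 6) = v^5 - 13*v^4/2 + 2*sqrt(2)*v^4 - 13*sqrt(2)*v^3 - 7*v^3/2 + 5*sqrt(2)*v^2 + 42*v^2 - 15*v + 6*sqrt(2)*v - 18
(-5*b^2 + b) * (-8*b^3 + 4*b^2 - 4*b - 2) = 40*b^5 - 28*b^4 + 24*b^3 + 6*b^2 - 2*b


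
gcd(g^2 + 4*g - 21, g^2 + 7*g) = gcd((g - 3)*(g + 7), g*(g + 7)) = g + 7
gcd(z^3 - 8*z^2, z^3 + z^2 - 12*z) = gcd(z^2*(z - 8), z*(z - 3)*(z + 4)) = z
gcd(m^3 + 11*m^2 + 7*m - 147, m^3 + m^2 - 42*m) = m + 7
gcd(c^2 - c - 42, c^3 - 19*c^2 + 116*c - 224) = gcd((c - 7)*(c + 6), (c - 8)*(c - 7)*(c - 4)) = c - 7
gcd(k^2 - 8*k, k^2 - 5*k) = k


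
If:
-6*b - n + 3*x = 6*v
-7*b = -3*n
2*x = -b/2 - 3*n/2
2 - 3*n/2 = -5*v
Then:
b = 18/139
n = 42/139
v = -43/139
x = -36/139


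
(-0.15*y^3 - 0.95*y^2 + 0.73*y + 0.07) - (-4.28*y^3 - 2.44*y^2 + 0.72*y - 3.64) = 4.13*y^3 + 1.49*y^2 + 0.01*y + 3.71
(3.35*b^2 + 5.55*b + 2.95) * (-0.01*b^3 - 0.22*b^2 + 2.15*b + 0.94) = -0.0335*b^5 - 0.7925*b^4 + 5.952*b^3 + 14.4325*b^2 + 11.5595*b + 2.773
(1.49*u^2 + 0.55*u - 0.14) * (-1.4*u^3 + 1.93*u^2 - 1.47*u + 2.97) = -2.086*u^5 + 2.1057*u^4 - 0.9328*u^3 + 3.3466*u^2 + 1.8393*u - 0.4158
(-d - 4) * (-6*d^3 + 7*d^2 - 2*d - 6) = 6*d^4 + 17*d^3 - 26*d^2 + 14*d + 24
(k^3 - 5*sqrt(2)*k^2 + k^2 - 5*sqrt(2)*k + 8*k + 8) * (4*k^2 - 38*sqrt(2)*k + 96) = 4*k^5 - 58*sqrt(2)*k^4 + 4*k^4 - 58*sqrt(2)*k^3 + 508*k^3 - 784*sqrt(2)*k^2 + 508*k^2 - 784*sqrt(2)*k + 768*k + 768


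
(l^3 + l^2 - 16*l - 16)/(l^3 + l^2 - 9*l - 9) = (l^2 - 16)/(l^2 - 9)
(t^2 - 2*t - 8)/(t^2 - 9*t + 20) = (t + 2)/(t - 5)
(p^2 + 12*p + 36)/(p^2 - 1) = (p^2 + 12*p + 36)/(p^2 - 1)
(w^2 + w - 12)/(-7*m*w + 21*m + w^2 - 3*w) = (w + 4)/(-7*m + w)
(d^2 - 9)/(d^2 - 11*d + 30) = (d^2 - 9)/(d^2 - 11*d + 30)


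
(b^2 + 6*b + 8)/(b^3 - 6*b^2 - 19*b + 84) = (b + 2)/(b^2 - 10*b + 21)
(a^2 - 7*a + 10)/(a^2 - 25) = (a - 2)/(a + 5)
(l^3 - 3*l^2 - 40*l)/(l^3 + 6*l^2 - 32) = l*(l^2 - 3*l - 40)/(l^3 + 6*l^2 - 32)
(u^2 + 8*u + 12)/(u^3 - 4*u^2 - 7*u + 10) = (u + 6)/(u^2 - 6*u + 5)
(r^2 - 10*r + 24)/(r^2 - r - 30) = (r - 4)/(r + 5)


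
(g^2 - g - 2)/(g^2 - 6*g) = (g^2 - g - 2)/(g*(g - 6))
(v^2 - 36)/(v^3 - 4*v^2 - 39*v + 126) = (v - 6)/(v^2 - 10*v + 21)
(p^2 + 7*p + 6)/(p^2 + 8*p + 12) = (p + 1)/(p + 2)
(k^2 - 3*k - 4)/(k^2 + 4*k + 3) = (k - 4)/(k + 3)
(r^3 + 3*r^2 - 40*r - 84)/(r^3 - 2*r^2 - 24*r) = (r^2 + 9*r + 14)/(r*(r + 4))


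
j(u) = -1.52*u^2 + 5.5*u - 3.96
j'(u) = 5.5 - 3.04*u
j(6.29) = -29.50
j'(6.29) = -13.62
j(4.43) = -9.42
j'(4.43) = -7.97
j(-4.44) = -58.34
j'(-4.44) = 19.00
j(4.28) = -8.26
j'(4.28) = -7.51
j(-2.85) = -31.98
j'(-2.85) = 14.16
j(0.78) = -0.59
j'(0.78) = 3.13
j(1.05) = 0.14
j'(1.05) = 2.31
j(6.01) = -25.81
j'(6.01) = -12.77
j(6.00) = -25.68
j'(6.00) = -12.74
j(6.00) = -25.68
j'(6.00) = -12.74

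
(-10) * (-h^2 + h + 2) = 10*h^2 - 10*h - 20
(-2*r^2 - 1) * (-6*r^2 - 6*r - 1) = 12*r^4 + 12*r^3 + 8*r^2 + 6*r + 1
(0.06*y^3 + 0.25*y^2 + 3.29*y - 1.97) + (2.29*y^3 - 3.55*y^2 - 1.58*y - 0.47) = 2.35*y^3 - 3.3*y^2 + 1.71*y - 2.44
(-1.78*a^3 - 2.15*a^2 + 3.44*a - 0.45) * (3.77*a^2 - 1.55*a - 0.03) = -6.7106*a^5 - 5.3465*a^4 + 16.3547*a^3 - 6.964*a^2 + 0.5943*a + 0.0135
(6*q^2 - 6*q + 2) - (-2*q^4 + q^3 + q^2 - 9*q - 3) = 2*q^4 - q^3 + 5*q^2 + 3*q + 5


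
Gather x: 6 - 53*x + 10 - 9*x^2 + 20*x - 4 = -9*x^2 - 33*x + 12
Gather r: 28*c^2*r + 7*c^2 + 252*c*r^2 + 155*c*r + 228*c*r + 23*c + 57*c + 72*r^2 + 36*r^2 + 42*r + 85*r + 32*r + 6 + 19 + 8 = 7*c^2 + 80*c + r^2*(252*c + 108) + r*(28*c^2 + 383*c + 159) + 33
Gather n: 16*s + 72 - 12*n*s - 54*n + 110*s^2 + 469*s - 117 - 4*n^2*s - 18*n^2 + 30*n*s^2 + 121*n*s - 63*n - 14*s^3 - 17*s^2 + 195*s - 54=n^2*(-4*s - 18) + n*(30*s^2 + 109*s - 117) - 14*s^3 + 93*s^2 + 680*s - 99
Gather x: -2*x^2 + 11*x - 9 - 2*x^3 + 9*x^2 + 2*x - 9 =-2*x^3 + 7*x^2 + 13*x - 18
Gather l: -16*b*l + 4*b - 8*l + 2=4*b + l*(-16*b - 8) + 2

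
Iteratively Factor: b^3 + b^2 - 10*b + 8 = (b - 1)*(b^2 + 2*b - 8) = (b - 1)*(b + 4)*(b - 2)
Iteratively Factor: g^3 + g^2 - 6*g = (g)*(g^2 + g - 6) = g*(g - 2)*(g + 3)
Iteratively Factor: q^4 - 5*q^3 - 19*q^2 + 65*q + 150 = (q + 2)*(q^3 - 7*q^2 - 5*q + 75) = (q - 5)*(q + 2)*(q^2 - 2*q - 15) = (q - 5)*(q + 2)*(q + 3)*(q - 5)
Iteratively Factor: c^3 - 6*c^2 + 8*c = (c - 4)*(c^2 - 2*c) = (c - 4)*(c - 2)*(c)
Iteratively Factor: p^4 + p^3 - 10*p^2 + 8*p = (p)*(p^3 + p^2 - 10*p + 8) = p*(p - 2)*(p^2 + 3*p - 4) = p*(p - 2)*(p + 4)*(p - 1)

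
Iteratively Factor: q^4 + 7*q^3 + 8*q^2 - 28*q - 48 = (q + 3)*(q^3 + 4*q^2 - 4*q - 16) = (q - 2)*(q + 3)*(q^2 + 6*q + 8) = (q - 2)*(q + 3)*(q + 4)*(q + 2)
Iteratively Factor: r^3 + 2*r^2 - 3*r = (r - 1)*(r^2 + 3*r) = (r - 1)*(r + 3)*(r)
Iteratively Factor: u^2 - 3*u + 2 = (u - 1)*(u - 2)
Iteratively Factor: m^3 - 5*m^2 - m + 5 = (m - 1)*(m^2 - 4*m - 5) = (m - 1)*(m + 1)*(m - 5)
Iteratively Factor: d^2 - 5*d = (d)*(d - 5)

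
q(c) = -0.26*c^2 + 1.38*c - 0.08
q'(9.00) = -3.30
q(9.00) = -8.72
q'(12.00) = -4.86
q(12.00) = -20.96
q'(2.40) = 0.13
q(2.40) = 1.73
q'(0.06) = 1.35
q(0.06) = 0.00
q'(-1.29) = 2.05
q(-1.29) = -2.29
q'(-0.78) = 1.79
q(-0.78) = -1.31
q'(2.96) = -0.16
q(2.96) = 1.73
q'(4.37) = -0.89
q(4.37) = 0.99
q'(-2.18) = 2.51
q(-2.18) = -4.32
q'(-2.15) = 2.50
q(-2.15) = -4.25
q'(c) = 1.38 - 0.52*c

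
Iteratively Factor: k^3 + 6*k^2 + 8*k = (k + 2)*(k^2 + 4*k) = k*(k + 2)*(k + 4)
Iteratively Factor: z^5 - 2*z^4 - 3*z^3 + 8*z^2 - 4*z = (z)*(z^4 - 2*z^3 - 3*z^2 + 8*z - 4) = z*(z - 2)*(z^3 - 3*z + 2) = z*(z - 2)*(z - 1)*(z^2 + z - 2) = z*(z - 2)*(z - 1)^2*(z + 2)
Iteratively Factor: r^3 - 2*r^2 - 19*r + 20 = (r + 4)*(r^2 - 6*r + 5) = (r - 1)*(r + 4)*(r - 5)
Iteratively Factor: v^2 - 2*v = (v - 2)*(v)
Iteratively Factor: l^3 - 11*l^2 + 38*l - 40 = (l - 5)*(l^2 - 6*l + 8) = (l - 5)*(l - 4)*(l - 2)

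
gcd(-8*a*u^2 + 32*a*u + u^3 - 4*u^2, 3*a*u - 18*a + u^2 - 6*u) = 1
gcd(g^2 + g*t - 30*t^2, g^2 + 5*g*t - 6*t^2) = g + 6*t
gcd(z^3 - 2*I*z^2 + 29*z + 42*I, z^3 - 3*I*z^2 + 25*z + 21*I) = z^2 - 4*I*z + 21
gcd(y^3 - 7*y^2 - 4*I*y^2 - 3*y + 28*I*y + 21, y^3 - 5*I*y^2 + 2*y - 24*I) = y - 3*I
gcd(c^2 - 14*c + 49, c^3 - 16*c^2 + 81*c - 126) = c - 7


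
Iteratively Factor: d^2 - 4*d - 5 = (d - 5)*(d + 1)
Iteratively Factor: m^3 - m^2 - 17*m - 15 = (m + 3)*(m^2 - 4*m - 5) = (m + 1)*(m + 3)*(m - 5)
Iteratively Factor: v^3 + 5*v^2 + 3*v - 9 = (v - 1)*(v^2 + 6*v + 9) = (v - 1)*(v + 3)*(v + 3)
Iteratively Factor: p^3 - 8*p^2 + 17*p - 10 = (p - 1)*(p^2 - 7*p + 10) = (p - 2)*(p - 1)*(p - 5)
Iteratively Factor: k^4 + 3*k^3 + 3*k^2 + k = (k + 1)*(k^3 + 2*k^2 + k) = (k + 1)^2*(k^2 + k) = k*(k + 1)^2*(k + 1)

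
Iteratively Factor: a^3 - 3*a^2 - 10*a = (a - 5)*(a^2 + 2*a) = a*(a - 5)*(a + 2)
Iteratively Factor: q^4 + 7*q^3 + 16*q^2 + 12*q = (q + 3)*(q^3 + 4*q^2 + 4*q) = (q + 2)*(q + 3)*(q^2 + 2*q) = q*(q + 2)*(q + 3)*(q + 2)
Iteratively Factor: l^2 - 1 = (l - 1)*(l + 1)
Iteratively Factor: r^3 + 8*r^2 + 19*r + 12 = (r + 1)*(r^2 + 7*r + 12) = (r + 1)*(r + 4)*(r + 3)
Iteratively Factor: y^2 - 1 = (y + 1)*(y - 1)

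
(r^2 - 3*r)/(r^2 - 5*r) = (r - 3)/(r - 5)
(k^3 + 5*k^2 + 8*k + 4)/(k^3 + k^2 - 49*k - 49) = (k^2 + 4*k + 4)/(k^2 - 49)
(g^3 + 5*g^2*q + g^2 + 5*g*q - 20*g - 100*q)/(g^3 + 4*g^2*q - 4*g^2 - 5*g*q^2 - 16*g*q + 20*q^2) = (-g - 5)/(-g + q)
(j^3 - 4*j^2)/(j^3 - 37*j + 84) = j^2/(j^2 + 4*j - 21)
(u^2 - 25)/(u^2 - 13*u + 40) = (u + 5)/(u - 8)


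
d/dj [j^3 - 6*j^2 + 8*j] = 3*j^2 - 12*j + 8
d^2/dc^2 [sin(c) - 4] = -sin(c)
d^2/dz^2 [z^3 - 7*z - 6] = 6*z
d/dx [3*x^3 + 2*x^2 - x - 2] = 9*x^2 + 4*x - 1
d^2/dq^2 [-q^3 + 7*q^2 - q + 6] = 14 - 6*q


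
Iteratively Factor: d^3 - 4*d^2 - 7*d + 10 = (d - 1)*(d^2 - 3*d - 10) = (d - 5)*(d - 1)*(d + 2)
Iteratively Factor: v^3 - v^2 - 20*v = (v + 4)*(v^2 - 5*v) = (v - 5)*(v + 4)*(v)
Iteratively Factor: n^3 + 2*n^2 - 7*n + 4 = (n - 1)*(n^2 + 3*n - 4) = (n - 1)*(n + 4)*(n - 1)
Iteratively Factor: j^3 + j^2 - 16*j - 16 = (j + 1)*(j^2 - 16) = (j - 4)*(j + 1)*(j + 4)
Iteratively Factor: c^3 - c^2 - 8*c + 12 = (c - 2)*(c^2 + c - 6) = (c - 2)*(c + 3)*(c - 2)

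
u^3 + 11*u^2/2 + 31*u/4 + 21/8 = (u + 1/2)*(u + 3/2)*(u + 7/2)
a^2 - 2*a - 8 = (a - 4)*(a + 2)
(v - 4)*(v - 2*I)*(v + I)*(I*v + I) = I*v^4 + v^3 - 3*I*v^3 - 3*v^2 - 2*I*v^2 - 4*v - 6*I*v - 8*I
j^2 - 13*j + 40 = (j - 8)*(j - 5)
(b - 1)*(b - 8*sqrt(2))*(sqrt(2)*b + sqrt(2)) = sqrt(2)*b^3 - 16*b^2 - sqrt(2)*b + 16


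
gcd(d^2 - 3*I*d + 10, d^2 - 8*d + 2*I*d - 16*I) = d + 2*I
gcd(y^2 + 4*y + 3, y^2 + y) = y + 1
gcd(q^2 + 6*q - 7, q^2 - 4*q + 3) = q - 1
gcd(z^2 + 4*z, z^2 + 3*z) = z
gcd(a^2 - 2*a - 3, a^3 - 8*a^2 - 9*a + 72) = a - 3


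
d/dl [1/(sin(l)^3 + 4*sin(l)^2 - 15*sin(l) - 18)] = (-3*sin(l)^2 - 8*sin(l) + 15)*cos(l)/(sin(l)^3 + 4*sin(l)^2 - 15*sin(l) - 18)^2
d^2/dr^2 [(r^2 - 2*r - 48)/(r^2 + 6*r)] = -16/r^3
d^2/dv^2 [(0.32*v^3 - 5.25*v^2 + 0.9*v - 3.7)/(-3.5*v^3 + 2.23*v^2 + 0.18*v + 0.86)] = (123.6298*v^6 - 67.3596*v^5 + 594.3336*v^4 - 253.914264*v^3 + 3.19646400000003*v^2 + 84.669168*v - 5.90752)/(42.875*v^9 - 81.9525*v^8 + 45.60045*v^7 - 34.265167*v^6 + 37.928634*v^5 - 9.796038*v^4 + 5.688744*v^3 - 5.031516*v^2 - 0.399384*v - 0.636056)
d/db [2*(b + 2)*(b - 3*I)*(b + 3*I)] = 6*b^2 + 8*b + 18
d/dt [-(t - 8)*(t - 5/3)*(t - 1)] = -3*t^2 + 64*t/3 - 23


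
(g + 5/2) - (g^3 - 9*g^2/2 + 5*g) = -g^3 + 9*g^2/2 - 4*g + 5/2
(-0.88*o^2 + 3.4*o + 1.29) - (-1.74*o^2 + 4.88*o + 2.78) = 0.86*o^2 - 1.48*o - 1.49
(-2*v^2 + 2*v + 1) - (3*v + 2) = -2*v^2 - v - 1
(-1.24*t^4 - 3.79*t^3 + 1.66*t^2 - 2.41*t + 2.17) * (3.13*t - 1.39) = -3.8812*t^5 - 10.1391*t^4 + 10.4639*t^3 - 9.8507*t^2 + 10.142*t - 3.0163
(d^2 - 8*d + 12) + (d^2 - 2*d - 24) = 2*d^2 - 10*d - 12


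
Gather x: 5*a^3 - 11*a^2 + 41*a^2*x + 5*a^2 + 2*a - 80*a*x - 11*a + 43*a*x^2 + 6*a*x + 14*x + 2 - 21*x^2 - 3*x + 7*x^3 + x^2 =5*a^3 - 6*a^2 - 9*a + 7*x^3 + x^2*(43*a - 20) + x*(41*a^2 - 74*a + 11) + 2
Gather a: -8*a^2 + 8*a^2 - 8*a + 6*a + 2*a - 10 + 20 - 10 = 0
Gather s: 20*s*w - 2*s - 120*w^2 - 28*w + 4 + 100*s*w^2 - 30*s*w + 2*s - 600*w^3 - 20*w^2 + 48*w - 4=s*(100*w^2 - 10*w) - 600*w^3 - 140*w^2 + 20*w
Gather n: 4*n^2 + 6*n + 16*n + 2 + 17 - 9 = 4*n^2 + 22*n + 10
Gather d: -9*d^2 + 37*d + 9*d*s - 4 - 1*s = -9*d^2 + d*(9*s + 37) - s - 4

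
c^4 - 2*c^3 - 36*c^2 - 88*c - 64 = (c - 8)*(c + 2)^3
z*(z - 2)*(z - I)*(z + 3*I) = z^4 - 2*z^3 + 2*I*z^3 + 3*z^2 - 4*I*z^2 - 6*z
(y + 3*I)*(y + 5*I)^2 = y^3 + 13*I*y^2 - 55*y - 75*I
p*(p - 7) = p^2 - 7*p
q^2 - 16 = (q - 4)*(q + 4)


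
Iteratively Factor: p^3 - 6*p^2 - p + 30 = (p - 3)*(p^2 - 3*p - 10) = (p - 5)*(p - 3)*(p + 2)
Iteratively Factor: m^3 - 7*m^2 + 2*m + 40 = (m + 2)*(m^2 - 9*m + 20) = (m - 5)*(m + 2)*(m - 4)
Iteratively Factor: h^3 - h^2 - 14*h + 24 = (h + 4)*(h^2 - 5*h + 6) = (h - 3)*(h + 4)*(h - 2)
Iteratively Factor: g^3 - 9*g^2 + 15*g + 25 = (g - 5)*(g^2 - 4*g - 5) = (g - 5)^2*(g + 1)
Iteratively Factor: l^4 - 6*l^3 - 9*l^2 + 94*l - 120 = (l - 2)*(l^3 - 4*l^2 - 17*l + 60) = (l - 3)*(l - 2)*(l^2 - l - 20) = (l - 3)*(l - 2)*(l + 4)*(l - 5)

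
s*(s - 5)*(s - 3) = s^3 - 8*s^2 + 15*s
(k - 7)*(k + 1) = k^2 - 6*k - 7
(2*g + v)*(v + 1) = 2*g*v + 2*g + v^2 + v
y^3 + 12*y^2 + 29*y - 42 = (y - 1)*(y + 6)*(y + 7)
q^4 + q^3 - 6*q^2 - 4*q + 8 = (q - 2)*(q - 1)*(q + 2)^2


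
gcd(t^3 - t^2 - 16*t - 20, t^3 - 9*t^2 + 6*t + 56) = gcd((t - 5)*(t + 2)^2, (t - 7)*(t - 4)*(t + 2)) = t + 2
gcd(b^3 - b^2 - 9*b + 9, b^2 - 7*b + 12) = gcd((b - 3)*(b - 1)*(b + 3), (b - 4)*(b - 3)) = b - 3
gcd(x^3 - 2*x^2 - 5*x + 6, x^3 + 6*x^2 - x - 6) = x - 1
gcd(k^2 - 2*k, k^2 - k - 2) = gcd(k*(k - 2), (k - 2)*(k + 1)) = k - 2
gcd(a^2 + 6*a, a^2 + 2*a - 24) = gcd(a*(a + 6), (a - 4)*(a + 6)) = a + 6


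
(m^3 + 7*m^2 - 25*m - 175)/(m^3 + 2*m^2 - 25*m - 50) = (m + 7)/(m + 2)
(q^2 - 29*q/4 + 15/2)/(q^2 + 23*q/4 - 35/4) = (q - 6)/(q + 7)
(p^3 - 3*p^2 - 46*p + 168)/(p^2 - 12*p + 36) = (p^2 + 3*p - 28)/(p - 6)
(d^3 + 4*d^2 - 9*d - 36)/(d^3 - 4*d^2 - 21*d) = (d^2 + d - 12)/(d*(d - 7))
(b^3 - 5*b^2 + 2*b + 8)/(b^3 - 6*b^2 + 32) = (b^2 - b - 2)/(b^2 - 2*b - 8)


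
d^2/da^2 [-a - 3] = 0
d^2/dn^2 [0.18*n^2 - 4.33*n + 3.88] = 0.360000000000000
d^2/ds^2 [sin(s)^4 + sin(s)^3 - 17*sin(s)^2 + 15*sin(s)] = -16*sin(s)^4 - 9*sin(s)^3 + 80*sin(s)^2 - 9*sin(s) - 34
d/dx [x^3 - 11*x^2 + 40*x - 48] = 3*x^2 - 22*x + 40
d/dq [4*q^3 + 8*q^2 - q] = 12*q^2 + 16*q - 1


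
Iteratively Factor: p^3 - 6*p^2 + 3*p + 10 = (p - 2)*(p^2 - 4*p - 5) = (p - 2)*(p + 1)*(p - 5)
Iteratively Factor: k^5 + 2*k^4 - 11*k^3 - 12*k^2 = (k)*(k^4 + 2*k^3 - 11*k^2 - 12*k) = k*(k + 4)*(k^3 - 2*k^2 - 3*k) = k^2*(k + 4)*(k^2 - 2*k - 3) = k^2*(k - 3)*(k + 4)*(k + 1)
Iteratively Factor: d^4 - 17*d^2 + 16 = (d + 4)*(d^3 - 4*d^2 - d + 4) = (d - 4)*(d + 4)*(d^2 - 1) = (d - 4)*(d + 1)*(d + 4)*(d - 1)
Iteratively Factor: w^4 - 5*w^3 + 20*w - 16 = (w - 1)*(w^3 - 4*w^2 - 4*w + 16) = (w - 2)*(w - 1)*(w^2 - 2*w - 8) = (w - 4)*(w - 2)*(w - 1)*(w + 2)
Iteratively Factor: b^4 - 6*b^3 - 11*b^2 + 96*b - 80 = (b - 5)*(b^3 - b^2 - 16*b + 16) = (b - 5)*(b + 4)*(b^2 - 5*b + 4) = (b - 5)*(b - 4)*(b + 4)*(b - 1)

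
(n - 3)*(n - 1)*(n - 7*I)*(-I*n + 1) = -I*n^4 - 6*n^3 + 4*I*n^3 + 24*n^2 - 10*I*n^2 - 18*n + 28*I*n - 21*I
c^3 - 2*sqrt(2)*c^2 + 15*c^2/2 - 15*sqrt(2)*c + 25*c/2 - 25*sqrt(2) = (c + 5/2)*(c + 5)*(c - 2*sqrt(2))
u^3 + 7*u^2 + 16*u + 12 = (u + 2)^2*(u + 3)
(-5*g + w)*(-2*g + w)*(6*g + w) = 60*g^3 - 32*g^2*w - g*w^2 + w^3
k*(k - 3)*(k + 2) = k^3 - k^2 - 6*k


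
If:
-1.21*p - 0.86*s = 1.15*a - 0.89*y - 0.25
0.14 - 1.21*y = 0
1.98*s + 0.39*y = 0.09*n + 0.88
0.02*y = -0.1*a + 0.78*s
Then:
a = 7.8*s - 0.0231404958677686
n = 22.0*s - 9.27640036730946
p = 0.313708080049177 - 8.12396694214876*s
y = 0.12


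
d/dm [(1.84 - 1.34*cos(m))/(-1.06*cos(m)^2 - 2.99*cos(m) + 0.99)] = (1.4204*cos(m)^2 - 3.9008*cos(m) - 4.175)*sin(m)/(1.1236*cos(m)^4 + 6.3388*cos(m)^3 + 6.8413*cos(m)^2 - 5.9202*cos(m) + 0.9801)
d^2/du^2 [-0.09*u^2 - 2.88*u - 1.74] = -0.180000000000000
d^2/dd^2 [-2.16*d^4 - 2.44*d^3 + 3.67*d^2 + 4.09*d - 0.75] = -25.92*d^2 - 14.64*d + 7.34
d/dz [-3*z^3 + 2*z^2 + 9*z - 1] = -9*z^2 + 4*z + 9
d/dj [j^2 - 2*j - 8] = 2*j - 2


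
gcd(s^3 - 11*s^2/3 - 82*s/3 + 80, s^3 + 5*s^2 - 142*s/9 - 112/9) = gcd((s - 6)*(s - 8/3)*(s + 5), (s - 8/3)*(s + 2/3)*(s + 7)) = s - 8/3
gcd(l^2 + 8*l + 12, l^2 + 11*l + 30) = l + 6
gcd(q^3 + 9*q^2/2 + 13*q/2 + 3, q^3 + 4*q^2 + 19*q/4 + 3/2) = q^2 + 7*q/2 + 3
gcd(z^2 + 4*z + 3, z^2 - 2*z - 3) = z + 1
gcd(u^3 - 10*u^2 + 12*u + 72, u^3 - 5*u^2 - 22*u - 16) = u + 2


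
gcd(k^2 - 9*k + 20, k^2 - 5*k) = k - 5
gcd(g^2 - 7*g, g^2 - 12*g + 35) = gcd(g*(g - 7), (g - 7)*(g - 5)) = g - 7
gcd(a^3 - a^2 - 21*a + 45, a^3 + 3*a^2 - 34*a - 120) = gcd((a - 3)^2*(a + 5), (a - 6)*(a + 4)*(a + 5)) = a + 5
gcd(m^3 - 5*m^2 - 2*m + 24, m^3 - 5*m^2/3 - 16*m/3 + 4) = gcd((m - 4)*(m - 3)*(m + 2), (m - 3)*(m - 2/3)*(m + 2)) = m^2 - m - 6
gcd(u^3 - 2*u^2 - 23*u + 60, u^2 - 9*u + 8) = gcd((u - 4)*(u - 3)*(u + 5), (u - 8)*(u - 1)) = 1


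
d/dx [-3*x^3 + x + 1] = 1 - 9*x^2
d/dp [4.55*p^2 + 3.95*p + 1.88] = 9.1*p + 3.95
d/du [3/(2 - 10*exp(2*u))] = 15*exp(2*u)/(5*exp(2*u) - 1)^2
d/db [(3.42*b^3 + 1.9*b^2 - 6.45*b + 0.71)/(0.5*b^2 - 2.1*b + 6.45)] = (1.71*b^4 - 14.364*b^3 + 65.412*b^2 + 23.8*b - 40.1115)/(0.25*b^4 - 2.1*b^3 + 10.86*b^2 - 27.09*b + 41.6025)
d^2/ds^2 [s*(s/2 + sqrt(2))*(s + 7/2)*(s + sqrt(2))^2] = 10*s^3 + 21*s^2 + 24*sqrt(2)*s^2 + 30*s + 42*sqrt(2)*s + 4*sqrt(2) + 35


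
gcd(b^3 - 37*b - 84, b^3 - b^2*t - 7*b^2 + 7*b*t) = b - 7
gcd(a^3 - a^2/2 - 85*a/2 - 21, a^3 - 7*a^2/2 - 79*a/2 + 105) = a^2 - a - 42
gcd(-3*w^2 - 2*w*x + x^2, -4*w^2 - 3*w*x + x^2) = w + x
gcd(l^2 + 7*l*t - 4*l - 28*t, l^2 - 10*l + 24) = l - 4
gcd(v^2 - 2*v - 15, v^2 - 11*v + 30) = v - 5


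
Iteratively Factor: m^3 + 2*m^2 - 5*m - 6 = (m - 2)*(m^2 + 4*m + 3) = (m - 2)*(m + 3)*(m + 1)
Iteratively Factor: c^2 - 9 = (c + 3)*(c - 3)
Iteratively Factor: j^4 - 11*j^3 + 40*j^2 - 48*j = (j - 3)*(j^3 - 8*j^2 + 16*j) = (j - 4)*(j - 3)*(j^2 - 4*j) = (j - 4)^2*(j - 3)*(j)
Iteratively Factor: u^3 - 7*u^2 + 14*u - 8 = (u - 4)*(u^2 - 3*u + 2) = (u - 4)*(u - 2)*(u - 1)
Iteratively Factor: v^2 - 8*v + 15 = (v - 3)*(v - 5)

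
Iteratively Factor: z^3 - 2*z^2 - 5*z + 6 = (z - 3)*(z^2 + z - 2) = (z - 3)*(z + 2)*(z - 1)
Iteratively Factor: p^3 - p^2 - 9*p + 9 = (p + 3)*(p^2 - 4*p + 3) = (p - 3)*(p + 3)*(p - 1)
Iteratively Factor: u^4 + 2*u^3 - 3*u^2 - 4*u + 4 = (u - 1)*(u^3 + 3*u^2 - 4) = (u - 1)*(u + 2)*(u^2 + u - 2) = (u - 1)*(u + 2)^2*(u - 1)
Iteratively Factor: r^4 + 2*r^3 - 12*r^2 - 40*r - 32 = (r - 4)*(r^3 + 6*r^2 + 12*r + 8) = (r - 4)*(r + 2)*(r^2 + 4*r + 4) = (r - 4)*(r + 2)^2*(r + 2)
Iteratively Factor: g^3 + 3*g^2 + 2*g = (g)*(g^2 + 3*g + 2) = g*(g + 1)*(g + 2)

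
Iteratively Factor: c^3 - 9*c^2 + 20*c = (c - 4)*(c^2 - 5*c) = c*(c - 4)*(c - 5)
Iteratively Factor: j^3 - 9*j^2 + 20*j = (j)*(j^2 - 9*j + 20) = j*(j - 4)*(j - 5)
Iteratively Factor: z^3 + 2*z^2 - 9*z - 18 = (z - 3)*(z^2 + 5*z + 6) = (z - 3)*(z + 3)*(z + 2)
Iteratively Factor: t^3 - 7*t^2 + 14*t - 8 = (t - 4)*(t^2 - 3*t + 2) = (t - 4)*(t - 1)*(t - 2)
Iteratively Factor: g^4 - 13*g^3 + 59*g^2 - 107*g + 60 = (g - 4)*(g^3 - 9*g^2 + 23*g - 15) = (g - 4)*(g - 3)*(g^2 - 6*g + 5) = (g - 5)*(g - 4)*(g - 3)*(g - 1)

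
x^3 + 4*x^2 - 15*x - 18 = (x - 3)*(x + 1)*(x + 6)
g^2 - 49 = (g - 7)*(g + 7)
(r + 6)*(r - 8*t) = r^2 - 8*r*t + 6*r - 48*t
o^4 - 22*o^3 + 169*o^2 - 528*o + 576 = (o - 8)^2*(o - 3)^2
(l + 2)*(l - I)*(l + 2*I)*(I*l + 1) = I*l^4 + 2*I*l^3 + 3*I*l^2 + 2*l + 6*I*l + 4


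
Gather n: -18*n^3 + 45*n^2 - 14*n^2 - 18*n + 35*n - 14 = -18*n^3 + 31*n^2 + 17*n - 14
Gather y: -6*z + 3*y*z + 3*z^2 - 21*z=3*y*z + 3*z^2 - 27*z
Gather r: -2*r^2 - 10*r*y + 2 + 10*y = -2*r^2 - 10*r*y + 10*y + 2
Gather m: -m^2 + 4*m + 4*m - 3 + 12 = -m^2 + 8*m + 9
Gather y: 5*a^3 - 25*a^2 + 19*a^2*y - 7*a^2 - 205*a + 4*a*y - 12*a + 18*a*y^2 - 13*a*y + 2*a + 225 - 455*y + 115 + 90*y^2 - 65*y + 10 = 5*a^3 - 32*a^2 - 215*a + y^2*(18*a + 90) + y*(19*a^2 - 9*a - 520) + 350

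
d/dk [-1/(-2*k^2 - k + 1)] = (-4*k - 1)/(2*k^2 + k - 1)^2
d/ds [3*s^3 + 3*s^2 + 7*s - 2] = 9*s^2 + 6*s + 7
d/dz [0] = 0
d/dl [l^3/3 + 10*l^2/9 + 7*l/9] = l^2 + 20*l/9 + 7/9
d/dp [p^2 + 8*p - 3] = 2*p + 8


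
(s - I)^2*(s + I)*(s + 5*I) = s^4 + 4*I*s^3 + 6*s^2 + 4*I*s + 5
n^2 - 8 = (n - 2*sqrt(2))*(n + 2*sqrt(2))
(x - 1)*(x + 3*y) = x^2 + 3*x*y - x - 3*y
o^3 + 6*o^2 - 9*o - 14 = (o - 2)*(o + 1)*(o + 7)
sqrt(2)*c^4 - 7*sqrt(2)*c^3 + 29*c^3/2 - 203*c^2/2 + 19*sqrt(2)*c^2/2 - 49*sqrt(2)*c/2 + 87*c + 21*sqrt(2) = (c - 6)*(c - 1)*(c + 7*sqrt(2))*(sqrt(2)*c + 1/2)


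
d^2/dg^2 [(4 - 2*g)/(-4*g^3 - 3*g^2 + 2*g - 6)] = 4*(4*(g - 2)*(6*g^2 + 3*g - 1)^2 + (-12*g^2 - 6*g - 3*(g - 2)*(4*g + 1) + 2)*(4*g^3 + 3*g^2 - 2*g + 6))/(4*g^3 + 3*g^2 - 2*g + 6)^3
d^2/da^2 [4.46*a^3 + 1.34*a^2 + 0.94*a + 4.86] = 26.76*a + 2.68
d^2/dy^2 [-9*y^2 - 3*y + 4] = -18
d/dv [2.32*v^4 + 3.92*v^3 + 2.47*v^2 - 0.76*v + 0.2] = 9.28*v^3 + 11.76*v^2 + 4.94*v - 0.76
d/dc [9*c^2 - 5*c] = 18*c - 5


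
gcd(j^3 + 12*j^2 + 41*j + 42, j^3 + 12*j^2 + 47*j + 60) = j + 3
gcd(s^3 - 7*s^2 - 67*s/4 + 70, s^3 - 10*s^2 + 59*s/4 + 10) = s^2 - 21*s/2 + 20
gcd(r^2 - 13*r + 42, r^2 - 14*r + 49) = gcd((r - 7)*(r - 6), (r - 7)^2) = r - 7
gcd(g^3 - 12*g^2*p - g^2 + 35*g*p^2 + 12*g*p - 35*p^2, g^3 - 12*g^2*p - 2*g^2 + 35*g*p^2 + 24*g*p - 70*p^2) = g^2 - 12*g*p + 35*p^2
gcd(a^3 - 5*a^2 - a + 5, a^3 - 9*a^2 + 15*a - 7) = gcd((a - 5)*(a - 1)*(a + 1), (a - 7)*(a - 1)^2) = a - 1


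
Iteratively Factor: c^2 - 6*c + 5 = (c - 1)*(c - 5)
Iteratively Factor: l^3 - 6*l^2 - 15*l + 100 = (l - 5)*(l^2 - l - 20) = (l - 5)*(l + 4)*(l - 5)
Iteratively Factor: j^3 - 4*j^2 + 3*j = (j - 1)*(j^2 - 3*j) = j*(j - 1)*(j - 3)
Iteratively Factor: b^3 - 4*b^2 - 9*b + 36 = (b + 3)*(b^2 - 7*b + 12) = (b - 4)*(b + 3)*(b - 3)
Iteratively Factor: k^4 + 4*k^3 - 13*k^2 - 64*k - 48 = (k + 4)*(k^3 - 13*k - 12) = (k + 3)*(k + 4)*(k^2 - 3*k - 4) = (k - 4)*(k + 3)*(k + 4)*(k + 1)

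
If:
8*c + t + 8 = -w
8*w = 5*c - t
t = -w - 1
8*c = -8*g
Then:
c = -7/8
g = 7/8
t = -29/56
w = -27/56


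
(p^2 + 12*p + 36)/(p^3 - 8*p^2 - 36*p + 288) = (p + 6)/(p^2 - 14*p + 48)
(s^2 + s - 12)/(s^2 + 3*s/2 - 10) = 2*(s - 3)/(2*s - 5)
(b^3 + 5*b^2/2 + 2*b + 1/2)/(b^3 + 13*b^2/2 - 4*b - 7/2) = (b^2 + 2*b + 1)/(b^2 + 6*b - 7)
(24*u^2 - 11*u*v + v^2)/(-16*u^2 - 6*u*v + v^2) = (-3*u + v)/(2*u + v)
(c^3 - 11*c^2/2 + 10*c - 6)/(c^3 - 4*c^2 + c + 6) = (c^2 - 7*c/2 + 3)/(c^2 - 2*c - 3)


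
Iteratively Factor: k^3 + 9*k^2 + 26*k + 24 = (k + 3)*(k^2 + 6*k + 8) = (k + 3)*(k + 4)*(k + 2)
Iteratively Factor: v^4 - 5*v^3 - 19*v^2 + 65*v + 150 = (v + 3)*(v^3 - 8*v^2 + 5*v + 50) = (v - 5)*(v + 3)*(v^2 - 3*v - 10) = (v - 5)*(v + 2)*(v + 3)*(v - 5)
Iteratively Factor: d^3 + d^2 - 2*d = (d - 1)*(d^2 + 2*d) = d*(d - 1)*(d + 2)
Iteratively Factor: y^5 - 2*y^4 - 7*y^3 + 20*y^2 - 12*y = (y)*(y^4 - 2*y^3 - 7*y^2 + 20*y - 12) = y*(y - 2)*(y^3 - 7*y + 6) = y*(y - 2)*(y - 1)*(y^2 + y - 6) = y*(y - 2)^2*(y - 1)*(y + 3)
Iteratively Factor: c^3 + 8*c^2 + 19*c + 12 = (c + 3)*(c^2 + 5*c + 4) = (c + 1)*(c + 3)*(c + 4)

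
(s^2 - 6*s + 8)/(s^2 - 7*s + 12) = (s - 2)/(s - 3)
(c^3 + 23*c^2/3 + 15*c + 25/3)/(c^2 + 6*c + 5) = c + 5/3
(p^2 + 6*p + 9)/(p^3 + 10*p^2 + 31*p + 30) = (p + 3)/(p^2 + 7*p + 10)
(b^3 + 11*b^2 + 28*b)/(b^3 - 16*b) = (b + 7)/(b - 4)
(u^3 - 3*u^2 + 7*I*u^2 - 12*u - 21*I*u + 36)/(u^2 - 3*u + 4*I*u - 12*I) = u + 3*I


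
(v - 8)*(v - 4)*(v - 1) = v^3 - 13*v^2 + 44*v - 32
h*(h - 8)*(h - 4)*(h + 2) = h^4 - 10*h^3 + 8*h^2 + 64*h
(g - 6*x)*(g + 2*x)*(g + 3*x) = g^3 - g^2*x - 24*g*x^2 - 36*x^3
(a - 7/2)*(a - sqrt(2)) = a^2 - 7*a/2 - sqrt(2)*a + 7*sqrt(2)/2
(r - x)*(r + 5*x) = r^2 + 4*r*x - 5*x^2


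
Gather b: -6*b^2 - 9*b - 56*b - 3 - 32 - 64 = -6*b^2 - 65*b - 99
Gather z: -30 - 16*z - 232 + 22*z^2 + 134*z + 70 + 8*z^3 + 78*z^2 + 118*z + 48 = 8*z^3 + 100*z^2 + 236*z - 144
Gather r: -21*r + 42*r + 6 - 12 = 21*r - 6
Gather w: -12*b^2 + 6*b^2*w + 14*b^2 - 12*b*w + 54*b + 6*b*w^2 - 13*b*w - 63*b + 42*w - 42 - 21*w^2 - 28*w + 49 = 2*b^2 - 9*b + w^2*(6*b - 21) + w*(6*b^2 - 25*b + 14) + 7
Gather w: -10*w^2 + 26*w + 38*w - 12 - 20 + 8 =-10*w^2 + 64*w - 24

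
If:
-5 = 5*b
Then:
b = -1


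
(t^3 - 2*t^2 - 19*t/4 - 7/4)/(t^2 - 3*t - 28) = (-4*t^3 + 8*t^2 + 19*t + 7)/(4*(-t^2 + 3*t + 28))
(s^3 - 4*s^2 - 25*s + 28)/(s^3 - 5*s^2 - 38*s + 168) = (s^2 + 3*s - 4)/(s^2 + 2*s - 24)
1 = 1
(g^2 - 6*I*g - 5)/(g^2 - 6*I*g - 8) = (-g^2 + 6*I*g + 5)/(-g^2 + 6*I*g + 8)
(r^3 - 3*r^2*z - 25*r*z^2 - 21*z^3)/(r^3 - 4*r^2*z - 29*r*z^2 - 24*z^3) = (-r + 7*z)/(-r + 8*z)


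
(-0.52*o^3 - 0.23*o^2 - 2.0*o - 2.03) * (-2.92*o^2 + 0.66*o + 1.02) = 1.5184*o^5 + 0.3284*o^4 + 5.1578*o^3 + 4.373*o^2 - 3.3798*o - 2.0706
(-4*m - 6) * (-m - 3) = 4*m^2 + 18*m + 18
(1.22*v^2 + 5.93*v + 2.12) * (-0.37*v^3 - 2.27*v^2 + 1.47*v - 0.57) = -0.4514*v^5 - 4.9635*v^4 - 12.4521*v^3 + 3.2093*v^2 - 0.2637*v - 1.2084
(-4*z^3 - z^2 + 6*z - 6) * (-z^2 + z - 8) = 4*z^5 - 3*z^4 + 25*z^3 + 20*z^2 - 54*z + 48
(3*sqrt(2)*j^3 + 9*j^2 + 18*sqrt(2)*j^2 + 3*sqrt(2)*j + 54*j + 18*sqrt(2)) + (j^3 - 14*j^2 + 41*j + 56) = j^3 + 3*sqrt(2)*j^3 - 5*j^2 + 18*sqrt(2)*j^2 + 3*sqrt(2)*j + 95*j + 18*sqrt(2) + 56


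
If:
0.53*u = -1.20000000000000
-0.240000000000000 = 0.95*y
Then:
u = -2.26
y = -0.25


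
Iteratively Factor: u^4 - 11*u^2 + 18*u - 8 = (u - 2)*(u^3 + 2*u^2 - 7*u + 4) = (u - 2)*(u + 4)*(u^2 - 2*u + 1) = (u - 2)*(u - 1)*(u + 4)*(u - 1)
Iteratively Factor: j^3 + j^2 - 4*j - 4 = (j + 1)*(j^2 - 4) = (j - 2)*(j + 1)*(j + 2)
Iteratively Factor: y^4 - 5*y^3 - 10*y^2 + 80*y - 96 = (y - 3)*(y^3 - 2*y^2 - 16*y + 32) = (y - 4)*(y - 3)*(y^2 + 2*y - 8) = (y - 4)*(y - 3)*(y - 2)*(y + 4)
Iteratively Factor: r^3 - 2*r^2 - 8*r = (r + 2)*(r^2 - 4*r) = r*(r + 2)*(r - 4)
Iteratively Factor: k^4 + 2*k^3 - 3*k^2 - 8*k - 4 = (k + 2)*(k^3 - 3*k - 2) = (k + 1)*(k + 2)*(k^2 - k - 2) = (k + 1)^2*(k + 2)*(k - 2)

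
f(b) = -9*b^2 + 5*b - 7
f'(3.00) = -49.00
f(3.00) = -73.00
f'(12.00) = -211.00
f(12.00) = -1243.00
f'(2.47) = -39.46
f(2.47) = -49.56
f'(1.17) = -16.06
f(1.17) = -13.47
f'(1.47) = -21.46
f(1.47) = -19.10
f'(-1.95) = 40.10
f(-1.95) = -50.97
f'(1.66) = -24.88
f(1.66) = -23.50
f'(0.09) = 3.38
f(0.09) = -6.62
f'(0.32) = -0.76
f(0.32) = -6.32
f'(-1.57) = 33.26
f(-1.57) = -37.03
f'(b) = 5 - 18*b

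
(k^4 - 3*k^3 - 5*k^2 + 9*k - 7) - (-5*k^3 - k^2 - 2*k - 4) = k^4 + 2*k^3 - 4*k^2 + 11*k - 3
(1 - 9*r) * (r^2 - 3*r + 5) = -9*r^3 + 28*r^2 - 48*r + 5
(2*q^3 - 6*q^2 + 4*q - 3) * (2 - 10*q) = -20*q^4 + 64*q^3 - 52*q^2 + 38*q - 6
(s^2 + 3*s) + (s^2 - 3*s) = 2*s^2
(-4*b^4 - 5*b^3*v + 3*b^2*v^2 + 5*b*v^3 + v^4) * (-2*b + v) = 8*b^5 + 6*b^4*v - 11*b^3*v^2 - 7*b^2*v^3 + 3*b*v^4 + v^5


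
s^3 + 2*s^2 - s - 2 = (s - 1)*(s + 1)*(s + 2)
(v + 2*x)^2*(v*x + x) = v^3*x + 4*v^2*x^2 + v^2*x + 4*v*x^3 + 4*v*x^2 + 4*x^3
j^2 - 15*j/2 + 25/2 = (j - 5)*(j - 5/2)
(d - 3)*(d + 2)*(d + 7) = d^3 + 6*d^2 - 13*d - 42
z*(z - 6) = z^2 - 6*z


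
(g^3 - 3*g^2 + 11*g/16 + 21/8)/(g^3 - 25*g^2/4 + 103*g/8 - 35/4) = (4*g + 3)/(2*(2*g - 5))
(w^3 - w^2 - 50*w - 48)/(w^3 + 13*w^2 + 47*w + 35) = (w^2 - 2*w - 48)/(w^2 + 12*w + 35)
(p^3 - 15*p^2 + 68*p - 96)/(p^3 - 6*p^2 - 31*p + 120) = (p - 4)/(p + 5)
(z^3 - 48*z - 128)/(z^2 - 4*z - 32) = z + 4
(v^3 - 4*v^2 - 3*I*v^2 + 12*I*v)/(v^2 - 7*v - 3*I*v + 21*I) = v*(v - 4)/(v - 7)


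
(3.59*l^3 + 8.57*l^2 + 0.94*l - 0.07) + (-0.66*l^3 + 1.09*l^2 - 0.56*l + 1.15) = 2.93*l^3 + 9.66*l^2 + 0.38*l + 1.08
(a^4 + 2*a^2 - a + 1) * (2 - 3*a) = -3*a^5 + 2*a^4 - 6*a^3 + 7*a^2 - 5*a + 2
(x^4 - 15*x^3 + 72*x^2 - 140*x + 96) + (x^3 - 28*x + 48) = x^4 - 14*x^3 + 72*x^2 - 168*x + 144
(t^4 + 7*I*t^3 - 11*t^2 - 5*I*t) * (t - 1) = t^5 - t^4 + 7*I*t^4 - 11*t^3 - 7*I*t^3 + 11*t^2 - 5*I*t^2 + 5*I*t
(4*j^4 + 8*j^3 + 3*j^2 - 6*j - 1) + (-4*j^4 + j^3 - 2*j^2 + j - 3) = 9*j^3 + j^2 - 5*j - 4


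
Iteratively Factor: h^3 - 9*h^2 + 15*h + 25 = (h + 1)*(h^2 - 10*h + 25) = (h - 5)*(h + 1)*(h - 5)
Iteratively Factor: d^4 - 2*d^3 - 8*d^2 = (d - 4)*(d^3 + 2*d^2) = d*(d - 4)*(d^2 + 2*d) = d*(d - 4)*(d + 2)*(d)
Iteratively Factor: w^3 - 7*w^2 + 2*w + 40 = (w - 4)*(w^2 - 3*w - 10) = (w - 5)*(w - 4)*(w + 2)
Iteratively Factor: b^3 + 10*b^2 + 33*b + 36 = (b + 3)*(b^2 + 7*b + 12) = (b + 3)^2*(b + 4)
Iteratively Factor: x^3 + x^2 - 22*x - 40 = (x + 4)*(x^2 - 3*x - 10) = (x - 5)*(x + 4)*(x + 2)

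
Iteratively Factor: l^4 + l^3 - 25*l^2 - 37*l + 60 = (l + 3)*(l^3 - 2*l^2 - 19*l + 20) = (l - 1)*(l + 3)*(l^2 - l - 20) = (l - 5)*(l - 1)*(l + 3)*(l + 4)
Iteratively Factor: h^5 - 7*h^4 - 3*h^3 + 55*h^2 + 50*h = (h)*(h^4 - 7*h^3 - 3*h^2 + 55*h + 50) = h*(h - 5)*(h^3 - 2*h^2 - 13*h - 10) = h*(h - 5)*(h + 1)*(h^2 - 3*h - 10) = h*(h - 5)*(h + 1)*(h + 2)*(h - 5)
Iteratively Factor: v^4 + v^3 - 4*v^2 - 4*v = (v + 1)*(v^3 - 4*v) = v*(v + 1)*(v^2 - 4) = v*(v - 2)*(v + 1)*(v + 2)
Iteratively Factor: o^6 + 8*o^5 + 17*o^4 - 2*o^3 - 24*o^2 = (o + 4)*(o^5 + 4*o^4 + o^3 - 6*o^2) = o*(o + 4)*(o^4 + 4*o^3 + o^2 - 6*o) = o*(o + 3)*(o + 4)*(o^3 + o^2 - 2*o) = o*(o + 2)*(o + 3)*(o + 4)*(o^2 - o) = o*(o - 1)*(o + 2)*(o + 3)*(o + 4)*(o)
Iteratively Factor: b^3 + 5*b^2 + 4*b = (b)*(b^2 + 5*b + 4) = b*(b + 1)*(b + 4)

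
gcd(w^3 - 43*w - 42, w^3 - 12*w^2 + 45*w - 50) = 1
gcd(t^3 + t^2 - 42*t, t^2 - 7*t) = t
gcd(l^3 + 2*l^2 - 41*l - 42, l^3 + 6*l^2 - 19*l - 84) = l + 7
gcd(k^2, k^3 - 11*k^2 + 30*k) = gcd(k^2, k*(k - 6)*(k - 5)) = k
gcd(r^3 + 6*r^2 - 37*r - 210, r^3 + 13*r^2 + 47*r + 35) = r^2 + 12*r + 35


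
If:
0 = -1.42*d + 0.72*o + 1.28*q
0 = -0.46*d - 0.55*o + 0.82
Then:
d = 0.632979679913685*q + 0.530839777018522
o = 1.04693400467542 - 0.5294011868369*q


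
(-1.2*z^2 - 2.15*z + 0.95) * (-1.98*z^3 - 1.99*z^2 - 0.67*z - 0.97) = 2.376*z^5 + 6.645*z^4 + 3.2015*z^3 + 0.714*z^2 + 1.449*z - 0.9215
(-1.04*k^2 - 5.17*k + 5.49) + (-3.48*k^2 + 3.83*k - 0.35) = -4.52*k^2 - 1.34*k + 5.14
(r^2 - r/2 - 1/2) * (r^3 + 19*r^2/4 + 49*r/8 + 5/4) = r^5 + 17*r^4/4 + 13*r^3/4 - 67*r^2/16 - 59*r/16 - 5/8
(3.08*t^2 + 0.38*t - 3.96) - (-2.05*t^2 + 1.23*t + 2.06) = 5.13*t^2 - 0.85*t - 6.02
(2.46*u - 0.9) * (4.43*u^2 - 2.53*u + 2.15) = 10.8978*u^3 - 10.2108*u^2 + 7.566*u - 1.935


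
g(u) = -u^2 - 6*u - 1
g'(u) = -2*u - 6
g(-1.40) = 5.44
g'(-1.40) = -3.20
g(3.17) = -30.07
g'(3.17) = -12.34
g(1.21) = -9.72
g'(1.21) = -8.42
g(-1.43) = 5.54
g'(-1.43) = -3.14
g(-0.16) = -0.07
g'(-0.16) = -5.68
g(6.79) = -87.84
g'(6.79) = -19.58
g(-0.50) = 1.75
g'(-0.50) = -5.00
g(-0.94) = 3.76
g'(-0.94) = -4.12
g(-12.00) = -73.00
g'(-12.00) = 18.00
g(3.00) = -28.00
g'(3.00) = -12.00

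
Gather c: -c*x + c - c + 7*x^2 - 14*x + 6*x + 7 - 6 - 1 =-c*x + 7*x^2 - 8*x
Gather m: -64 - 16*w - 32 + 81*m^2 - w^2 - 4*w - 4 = 81*m^2 - w^2 - 20*w - 100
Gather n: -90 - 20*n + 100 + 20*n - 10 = 0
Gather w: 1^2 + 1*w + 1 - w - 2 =0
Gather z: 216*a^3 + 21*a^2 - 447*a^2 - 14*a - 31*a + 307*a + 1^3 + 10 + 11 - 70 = 216*a^3 - 426*a^2 + 262*a - 48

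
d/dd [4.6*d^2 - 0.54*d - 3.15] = 9.2*d - 0.54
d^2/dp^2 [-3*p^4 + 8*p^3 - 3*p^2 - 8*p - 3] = -36*p^2 + 48*p - 6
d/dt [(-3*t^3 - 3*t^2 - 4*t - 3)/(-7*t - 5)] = (42*t^3 + 66*t^2 + 30*t - 1)/(49*t^2 + 70*t + 25)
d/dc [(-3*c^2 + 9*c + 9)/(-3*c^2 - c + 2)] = 3*(10*c^2 + 14*c + 9)/(9*c^4 + 6*c^3 - 11*c^2 - 4*c + 4)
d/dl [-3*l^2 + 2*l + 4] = 2 - 6*l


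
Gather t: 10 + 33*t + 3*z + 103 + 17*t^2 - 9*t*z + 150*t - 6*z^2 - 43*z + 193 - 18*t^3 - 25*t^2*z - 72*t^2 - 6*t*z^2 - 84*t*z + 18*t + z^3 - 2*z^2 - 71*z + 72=-18*t^3 + t^2*(-25*z - 55) + t*(-6*z^2 - 93*z + 201) + z^3 - 8*z^2 - 111*z + 378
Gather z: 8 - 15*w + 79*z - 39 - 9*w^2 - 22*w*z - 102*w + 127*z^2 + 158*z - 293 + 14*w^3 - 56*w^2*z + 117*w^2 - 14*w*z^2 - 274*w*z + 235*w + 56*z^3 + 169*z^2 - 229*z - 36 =14*w^3 + 108*w^2 + 118*w + 56*z^3 + z^2*(296 - 14*w) + z*(-56*w^2 - 296*w + 8) - 360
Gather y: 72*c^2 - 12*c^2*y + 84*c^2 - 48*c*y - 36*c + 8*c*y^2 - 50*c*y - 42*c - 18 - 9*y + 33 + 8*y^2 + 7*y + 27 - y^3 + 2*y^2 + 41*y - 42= 156*c^2 - 78*c - y^3 + y^2*(8*c + 10) + y*(-12*c^2 - 98*c + 39)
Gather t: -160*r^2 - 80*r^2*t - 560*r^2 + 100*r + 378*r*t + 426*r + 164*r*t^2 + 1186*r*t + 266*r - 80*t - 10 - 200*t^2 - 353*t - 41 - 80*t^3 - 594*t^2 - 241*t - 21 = -720*r^2 + 792*r - 80*t^3 + t^2*(164*r - 794) + t*(-80*r^2 + 1564*r - 674) - 72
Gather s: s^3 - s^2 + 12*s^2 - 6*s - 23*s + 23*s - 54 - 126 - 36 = s^3 + 11*s^2 - 6*s - 216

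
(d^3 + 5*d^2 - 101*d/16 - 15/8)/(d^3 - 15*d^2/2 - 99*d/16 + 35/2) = (4*d^2 + 25*d + 6)/(4*d^2 - 25*d - 56)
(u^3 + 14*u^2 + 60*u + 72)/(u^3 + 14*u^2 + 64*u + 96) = (u^2 + 8*u + 12)/(u^2 + 8*u + 16)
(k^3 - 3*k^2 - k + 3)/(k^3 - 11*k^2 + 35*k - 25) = (k^2 - 2*k - 3)/(k^2 - 10*k + 25)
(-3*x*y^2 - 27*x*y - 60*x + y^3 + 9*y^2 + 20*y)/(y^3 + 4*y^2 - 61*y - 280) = (-3*x*y - 12*x + y^2 + 4*y)/(y^2 - y - 56)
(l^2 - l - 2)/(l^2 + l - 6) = (l + 1)/(l + 3)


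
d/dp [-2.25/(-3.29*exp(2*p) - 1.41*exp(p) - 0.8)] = (-14.805*exp(p) - 3.1725)*exp(p)/(3.29*exp(2*p) + 1.41*exp(p) + 0.8)^2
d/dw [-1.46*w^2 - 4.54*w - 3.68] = -2.92*w - 4.54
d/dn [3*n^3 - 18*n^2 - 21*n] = 9*n^2 - 36*n - 21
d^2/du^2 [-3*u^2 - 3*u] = -6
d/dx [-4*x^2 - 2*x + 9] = -8*x - 2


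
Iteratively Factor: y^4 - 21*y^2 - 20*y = (y + 4)*(y^3 - 4*y^2 - 5*y) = (y - 5)*(y + 4)*(y^2 + y) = y*(y - 5)*(y + 4)*(y + 1)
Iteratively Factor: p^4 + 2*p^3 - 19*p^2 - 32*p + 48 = (p + 3)*(p^3 - p^2 - 16*p + 16) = (p + 3)*(p + 4)*(p^2 - 5*p + 4) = (p - 4)*(p + 3)*(p + 4)*(p - 1)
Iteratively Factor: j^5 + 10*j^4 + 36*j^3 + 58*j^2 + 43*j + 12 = (j + 3)*(j^4 + 7*j^3 + 15*j^2 + 13*j + 4) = (j + 1)*(j + 3)*(j^3 + 6*j^2 + 9*j + 4) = (j + 1)*(j + 3)*(j + 4)*(j^2 + 2*j + 1) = (j + 1)^2*(j + 3)*(j + 4)*(j + 1)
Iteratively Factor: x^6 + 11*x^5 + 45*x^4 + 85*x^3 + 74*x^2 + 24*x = (x + 1)*(x^5 + 10*x^4 + 35*x^3 + 50*x^2 + 24*x) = (x + 1)^2*(x^4 + 9*x^3 + 26*x^2 + 24*x) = x*(x + 1)^2*(x^3 + 9*x^2 + 26*x + 24) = x*(x + 1)^2*(x + 2)*(x^2 + 7*x + 12) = x*(x + 1)^2*(x + 2)*(x + 3)*(x + 4)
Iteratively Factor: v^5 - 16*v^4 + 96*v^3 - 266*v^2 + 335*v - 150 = (v - 1)*(v^4 - 15*v^3 + 81*v^2 - 185*v + 150) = (v - 3)*(v - 1)*(v^3 - 12*v^2 + 45*v - 50) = (v - 5)*(v - 3)*(v - 1)*(v^2 - 7*v + 10) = (v - 5)*(v - 3)*(v - 2)*(v - 1)*(v - 5)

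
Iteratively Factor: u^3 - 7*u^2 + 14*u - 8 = (u - 1)*(u^2 - 6*u + 8) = (u - 4)*(u - 1)*(u - 2)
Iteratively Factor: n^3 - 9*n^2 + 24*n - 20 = (n - 5)*(n^2 - 4*n + 4) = (n - 5)*(n - 2)*(n - 2)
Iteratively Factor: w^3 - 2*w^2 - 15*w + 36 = (w - 3)*(w^2 + w - 12) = (w - 3)*(w + 4)*(w - 3)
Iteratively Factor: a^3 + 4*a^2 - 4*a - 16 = (a - 2)*(a^2 + 6*a + 8) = (a - 2)*(a + 4)*(a + 2)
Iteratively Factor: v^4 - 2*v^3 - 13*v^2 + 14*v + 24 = (v + 1)*(v^3 - 3*v^2 - 10*v + 24) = (v - 4)*(v + 1)*(v^2 + v - 6) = (v - 4)*(v - 2)*(v + 1)*(v + 3)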